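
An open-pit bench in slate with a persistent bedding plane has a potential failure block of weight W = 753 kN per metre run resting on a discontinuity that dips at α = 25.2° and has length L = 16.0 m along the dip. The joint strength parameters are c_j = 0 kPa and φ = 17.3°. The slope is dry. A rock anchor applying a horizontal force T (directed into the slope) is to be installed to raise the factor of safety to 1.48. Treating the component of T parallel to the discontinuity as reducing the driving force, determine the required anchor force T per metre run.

Resolving forces along and normal to the sliding plane, with the horizontal anchor force T adding T·sinα to the effective normal force and T·cosα acting up the plane against the driving force:
FS = [c_jL + (W cosα + T sinα) tanφ] / [W sinα − T cosα]
Without the anchor: N' = 681.3 kN/m, driving T_d = 320.6 kN/m, resisting R = 0·16.0 + 681.3·tan17.3° = 212.2 kN/m, FS = 0.66.
Setting FS = 1.48 and solving for T:
1.48·(320.6 − T cos25.2°) = 212.2 + T sin25.2°·tan17.3°
T·(sin25.2°·tan17.3° + 1.48·cos25.2°) = 1.48·320.6 − 212.2
T·(0.4258·0.3115 + 1.48·0.9048) = 474.5 − 212.2 = 262.3
T·1.4718 = 262.3
T = 178.2 kN/m

T = 178 kN/m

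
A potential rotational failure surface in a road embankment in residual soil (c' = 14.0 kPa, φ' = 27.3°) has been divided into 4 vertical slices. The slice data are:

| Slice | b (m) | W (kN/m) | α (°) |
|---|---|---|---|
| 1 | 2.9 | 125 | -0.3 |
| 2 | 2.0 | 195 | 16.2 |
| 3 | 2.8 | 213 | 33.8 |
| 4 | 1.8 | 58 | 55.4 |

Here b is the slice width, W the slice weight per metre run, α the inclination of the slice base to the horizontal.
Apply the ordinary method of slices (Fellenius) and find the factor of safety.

FS = 1.96

Ordinary method of slices: FS = Σ[c'·Δl_i + (W_i cosα_i)·tanφ'] / Σ W_i sinα_i, with Δl_i = b_i / cosα_i.
Slice 1: Δl = 2.9/cos(-0.3°) = 2.900 m; N'_1 = 125·cos(-0.3°) = 125.0; c'Δl = 40.60; W sinα = -0.7
Slice 2: Δl = 2.0/cos16.2° = 2.083 m; N'_2 = 195·cos16.2° = 187.3; c'Δl = 29.16; W sinα = 54.4
Slice 3: Δl = 2.8/cos33.8° = 3.369 m; N'_3 = 213·cos33.8° = 177.0; c'Δl = 47.17; W sinα = 118.5
Slice 4: Δl = 1.8/cos55.4° = 3.170 m; N'_4 = 58·cos55.4° = 32.9; c'Δl = 44.38; W sinα = 47.7
Σc'Δl = 161.3 kN/m; ΣN' = 522.2 kN/m; ΣW sinα = 220.0 kN/m
Resisting = 161.3 + 522.2·tan27.3° = 161.3 + 269.5 = 430.8 kN/m
FS = 430.8 / 220.0 = 1.958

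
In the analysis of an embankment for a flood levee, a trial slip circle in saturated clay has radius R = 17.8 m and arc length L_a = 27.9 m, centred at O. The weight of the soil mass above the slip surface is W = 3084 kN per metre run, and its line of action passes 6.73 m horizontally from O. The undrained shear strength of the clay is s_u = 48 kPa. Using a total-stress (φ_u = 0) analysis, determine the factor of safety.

FS = 1.15

Taking moments about the centre O, the resisting moment is provided by the undrained shear strength acting along the arc:
M_R = s_u·L_a·R = 48·27.90·17.8 = 23837.8 kN·m/m
M_D = W·d = 3084·6.73 = 20755.3 kN·m/m
FS = M_R / M_D = 23837.8 / 20755.3 = 1.149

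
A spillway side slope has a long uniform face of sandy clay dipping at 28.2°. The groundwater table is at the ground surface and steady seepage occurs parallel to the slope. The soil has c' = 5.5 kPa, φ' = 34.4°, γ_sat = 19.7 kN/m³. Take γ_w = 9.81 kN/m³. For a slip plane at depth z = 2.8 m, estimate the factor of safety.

With seepage parallel to the slope and the water table at the surface, the effective normal stress on the slip plane uses the buoyant unit weight γ' = γ_sat − γ_w while the driving shear stress uses γ_sat:
FS = [c' + γ' z cos²β tanφ'] / [γ_sat z sinβ cosβ]
γ' = 19.7 − 9.81 = 9.89 kN/m³
Numerator = 5.5 + 9.89·2.8·cos²28.2°·tan34.4° = 5.5 + 9.89·2.8·0.7767·0.6847 = 20.227 kPa
Denominator = 19.7·2.8·sin28.2°·cos28.2° = 19.7·2.8·0.4726·0.8813 = 22.972 kPa
FS = 20.227 / 22.972 = 0.881

FS = 0.88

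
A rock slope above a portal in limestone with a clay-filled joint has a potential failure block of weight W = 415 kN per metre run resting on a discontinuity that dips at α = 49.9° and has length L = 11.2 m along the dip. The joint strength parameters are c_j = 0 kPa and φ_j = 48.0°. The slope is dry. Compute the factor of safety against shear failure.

Resolving the block weight along and normal to the plane and applying the Mohr–Coulomb strength on the joint:
N' = W cosα = 415·cos49.9° = 267.3 kN/m
Driving force T = W sinα = 415·sin49.9° = 317.4 kN/m
Resisting force R = c_j·L + N'·tanφ_j = 0·11.2 + 267.3·tan48.0° = 0.0 + 296.9 = 296.9 kN/m
FS = R / T = 296.9 / 317.4 = 0.935

FS = 0.94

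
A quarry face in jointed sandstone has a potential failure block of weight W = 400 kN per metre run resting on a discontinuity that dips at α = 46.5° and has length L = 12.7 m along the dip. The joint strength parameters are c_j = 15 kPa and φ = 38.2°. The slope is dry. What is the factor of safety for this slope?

Resolving the block weight along and normal to the plane and applying the Mohr–Coulomb strength on the joint:
N' = W cosα = 400·cos46.5° = 275.3 kN/m
Driving force T = W sinα = 400·sin46.5° = 290.1 kN/m
Resisting force R = c_j·L + N'·tanφ = 15·12.7 + 275.3·tan38.2° = 190.5 + 216.7 = 407.2 kN/m
FS = R / T = 407.2 / 290.1 = 1.403

FS = 1.40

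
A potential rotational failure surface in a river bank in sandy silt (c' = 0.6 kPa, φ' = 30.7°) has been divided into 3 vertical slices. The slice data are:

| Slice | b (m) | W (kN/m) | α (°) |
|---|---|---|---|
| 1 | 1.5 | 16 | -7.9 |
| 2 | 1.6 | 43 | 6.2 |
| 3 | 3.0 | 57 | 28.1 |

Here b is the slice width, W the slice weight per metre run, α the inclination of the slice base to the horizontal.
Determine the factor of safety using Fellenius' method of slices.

FS = 2.34

Ordinary method of slices: FS = Σ[c'·Δl_i + (W_i cosα_i)·tanφ'] / Σ W_i sinα_i, with Δl_i = b_i / cosα_i.
Slice 1: Δl = 1.5/cos(-7.9°) = 1.514 m; N'_1 = 16·cos(-7.9°) = 15.8; c'Δl = 0.91; W sinα = -2.2
Slice 2: Δl = 1.6/cos6.2° = 1.609 m; N'_2 = 43·cos6.2° = 42.7; c'Δl = 0.97; W sinα = 4.6
Slice 3: Δl = 3.0/cos28.1° = 3.401 m; N'_3 = 57·cos28.1° = 50.3; c'Δl = 2.04; W sinα = 26.8
Σc'Δl = 3.9 kN/m; ΣN' = 108.9 kN/m; ΣW sinα = 29.3 kN/m
Resisting = 3.9 + 108.9·tan30.7° = 3.9 + 64.6 = 68.6 kN/m
FS = 68.6 / 29.3 = 2.341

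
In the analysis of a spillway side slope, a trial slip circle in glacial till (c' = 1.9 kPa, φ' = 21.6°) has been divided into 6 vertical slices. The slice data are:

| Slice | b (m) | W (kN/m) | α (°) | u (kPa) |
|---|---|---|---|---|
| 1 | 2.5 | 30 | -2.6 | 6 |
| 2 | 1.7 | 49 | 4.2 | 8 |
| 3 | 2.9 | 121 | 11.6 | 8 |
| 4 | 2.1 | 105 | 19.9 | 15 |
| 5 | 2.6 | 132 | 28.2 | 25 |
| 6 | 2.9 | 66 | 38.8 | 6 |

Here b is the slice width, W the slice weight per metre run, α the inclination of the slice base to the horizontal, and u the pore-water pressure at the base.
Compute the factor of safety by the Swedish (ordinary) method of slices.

Ordinary method of slices: FS = Σ[c'·Δl_i + (W_i cosα_i − u_i·Δl_i)·tanφ'] / Σ W_i sinα_i, with Δl_i = b_i / cosα_i.
Slice 1: Δl = 2.5/cos(-2.6°) = 2.503 m; N'_1 = 30·cos(-2.6°) − 6·2.503 = 15.0; c'Δl = 4.75; W sinα = -1.4
Slice 2: Δl = 1.7/cos4.2° = 1.705 m; N'_2 = 49·cos4.2° − 8·1.705 = 35.2; c'Δl = 3.24; W sinα = 3.6
Slice 3: Δl = 2.9/cos11.6° = 2.960 m; N'_3 = 121·cos11.6° − 8·2.960 = 94.8; c'Δl = 5.62; W sinα = 24.3
Slice 4: Δl = 2.1/cos19.9° = 2.233 m; N'_4 = 105·cos19.9° − 15·2.233 = 65.2; c'Δl = 4.24; W sinα = 35.7
Slice 5: Δl = 2.6/cos28.2° = 2.950 m; N'_5 = 132·cos28.2° − 25·2.950 = 42.6; c'Δl = 5.61; W sinα = 62.4
Slice 6: Δl = 2.9/cos38.8° = 3.721 m; N'_6 = 66·cos38.8° − 6·3.721 = 29.1; c'Δl = 7.07; W sinα = 41.4
Σc'Δl = 30.5 kN/m; ΣN' = 281.9 kN/m; ΣW sinα = 166.0 kN/m
Resisting = 30.5 + 281.9·tan21.6° = 30.5 + 111.6 = 142.2 kN/m
FS = 142.2 / 166.0 = 0.856

FS = 0.86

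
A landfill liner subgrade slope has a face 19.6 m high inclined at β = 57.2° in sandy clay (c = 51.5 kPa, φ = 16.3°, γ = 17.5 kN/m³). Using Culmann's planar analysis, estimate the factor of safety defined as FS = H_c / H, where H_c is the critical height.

FS = 1.98

H_c = (4c/γ) · sinβ cosφ / [1 − cos(β − φ)]
    = (4·51.5/17.5) · sin57.2°·cos16.3° / [1 − cos40.9°]
    = 11.771 · 0.8068 / 0.2441 = 38.90 m
FS = H_c / H = 38.90 / 19.6 = 1.985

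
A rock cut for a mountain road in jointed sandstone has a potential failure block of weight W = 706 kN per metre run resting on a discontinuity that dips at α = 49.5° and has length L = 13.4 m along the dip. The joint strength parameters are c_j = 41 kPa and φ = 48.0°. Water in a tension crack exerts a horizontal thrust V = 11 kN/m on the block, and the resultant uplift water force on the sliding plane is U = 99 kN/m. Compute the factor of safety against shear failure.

Resolving the block weight along and normal to the plane and applying the Mohr–Coulomb strength on the joint:
N' = W cosα − U − V sinα = 706·cos49.5° − 99 − 11·sin49.5° = 351.1 kN/m
Driving force T = W sinα + V cosα = 706·sin49.5° + 11·cos49.5° = 544.0 kN/m
Resisting force R = c_j·L + N'·tanφ = 41·13.4 + 351.1·tan48.0° = 549.4 + 390.0 = 939.4 kN/m
FS = R / T = 939.4 / 544.0 = 1.727

FS = 1.73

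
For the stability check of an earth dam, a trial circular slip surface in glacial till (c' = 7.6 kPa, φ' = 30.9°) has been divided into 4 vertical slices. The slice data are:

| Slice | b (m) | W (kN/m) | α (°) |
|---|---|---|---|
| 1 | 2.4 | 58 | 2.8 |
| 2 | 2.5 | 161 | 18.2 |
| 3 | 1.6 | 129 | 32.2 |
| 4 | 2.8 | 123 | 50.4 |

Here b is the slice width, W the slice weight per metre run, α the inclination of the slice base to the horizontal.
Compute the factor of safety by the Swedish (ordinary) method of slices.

FS = 1.50

Ordinary method of slices: FS = Σ[c'·Δl_i + (W_i cosα_i)·tanφ'] / Σ W_i sinα_i, with Δl_i = b_i / cosα_i.
Slice 1: Δl = 2.4/cos2.8° = 2.403 m; N'_1 = 58·cos2.8° = 57.9; c'Δl = 18.26; W sinα = 2.8
Slice 2: Δl = 2.5/cos18.2° = 2.632 m; N'_2 = 161·cos18.2° = 152.9; c'Δl = 20.00; W sinα = 50.3
Slice 3: Δl = 1.6/cos32.2° = 1.891 m; N'_3 = 129·cos32.2° = 109.2; c'Δl = 14.37; W sinα = 68.7
Slice 4: Δl = 2.8/cos50.4° = 4.393 m; N'_4 = 123·cos50.4° = 78.4; c'Δl = 33.38; W sinα = 94.8
Σc'Δl = 86.0 kN/m; ΣN' = 398.4 kN/m; ΣW sinα = 216.6 kN/m
Resisting = 86.0 + 398.4·tan30.9° = 86.0 + 238.5 = 324.5 kN/m
FS = 324.5 / 216.6 = 1.498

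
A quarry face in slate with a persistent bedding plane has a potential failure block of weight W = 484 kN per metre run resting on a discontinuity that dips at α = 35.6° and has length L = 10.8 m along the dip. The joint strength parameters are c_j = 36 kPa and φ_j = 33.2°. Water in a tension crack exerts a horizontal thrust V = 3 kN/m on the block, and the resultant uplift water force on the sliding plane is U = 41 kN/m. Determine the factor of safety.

FS = 2.18

Resolving the block weight along and normal to the plane and applying the Mohr–Coulomb strength on the joint:
N' = W cosα − U − V sinα = 484·cos35.6° − 41 − 3·sin35.6° = 350.8 kN/m
Driving force T = W sinα + V cosα = 484·sin35.6° + 3·cos35.6° = 284.2 kN/m
Resisting force R = c_j·L + N'·tanφ_j = 36·10.8 + 350.8·tan33.2° = 388.8 + 229.6 = 618.4 kN/m
FS = R / T = 618.4 / 284.2 = 2.176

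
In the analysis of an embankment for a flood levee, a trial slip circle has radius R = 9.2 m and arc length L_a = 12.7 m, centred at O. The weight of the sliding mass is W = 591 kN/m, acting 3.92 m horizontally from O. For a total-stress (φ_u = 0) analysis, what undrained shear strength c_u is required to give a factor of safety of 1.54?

c_u = 30.5 kPa

FS = c_u·L_a·R / (W·d), so c_u = FS·W·d / (L_a·R).
c_u = 1.54·591·3.92 / (12.70·9.2) = 3567.7 / 116.84 = 30.54 kPa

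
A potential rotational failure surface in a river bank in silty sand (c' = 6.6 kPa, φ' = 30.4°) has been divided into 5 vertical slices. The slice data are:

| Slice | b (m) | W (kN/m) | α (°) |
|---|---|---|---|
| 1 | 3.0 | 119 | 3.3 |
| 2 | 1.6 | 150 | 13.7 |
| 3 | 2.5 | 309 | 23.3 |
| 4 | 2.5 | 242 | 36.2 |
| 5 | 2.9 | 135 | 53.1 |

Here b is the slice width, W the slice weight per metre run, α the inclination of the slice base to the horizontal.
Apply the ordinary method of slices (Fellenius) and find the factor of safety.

Ordinary method of slices: FS = Σ[c'·Δl_i + (W_i cosα_i)·tanφ'] / Σ W_i sinα_i, with Δl_i = b_i / cosα_i.
Slice 1: Δl = 3.0/cos3.3° = 3.005 m; N'_1 = 119·cos3.3° = 118.8; c'Δl = 19.83; W sinα = 6.9
Slice 2: Δl = 1.6/cos13.7° = 1.647 m; N'_2 = 150·cos13.7° = 145.7; c'Δl = 10.87; W sinα = 35.5
Slice 3: Δl = 2.5/cos23.3° = 2.722 m; N'_3 = 309·cos23.3° = 283.8; c'Δl = 17.97; W sinα = 122.2
Slice 4: Δl = 2.5/cos36.2° = 3.098 m; N'_4 = 242·cos36.2° = 195.3; c'Δl = 20.45; W sinα = 142.9
Slice 5: Δl = 2.9/cos53.1° = 4.830 m; N'_5 = 135·cos53.1° = 81.1; c'Δl = 31.88; W sinα = 108.0
Σc'Δl = 101.0 kN/m; ΣN' = 824.7 kN/m; ΣW sinα = 415.5 kN/m
Resisting = 101.0 + 824.7·tan30.4° = 101.0 + 483.8 = 584.8 kN/m
FS = 584.8 / 415.5 = 1.408

FS = 1.41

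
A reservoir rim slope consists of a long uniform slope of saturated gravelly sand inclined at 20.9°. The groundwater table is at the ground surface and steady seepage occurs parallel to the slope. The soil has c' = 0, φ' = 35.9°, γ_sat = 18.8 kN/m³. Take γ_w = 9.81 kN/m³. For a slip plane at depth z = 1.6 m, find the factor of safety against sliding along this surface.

FS = 0.91

With seepage parallel to the slope and the water table at the surface, the effective normal stress on the slip plane uses the buoyant unit weight γ' = γ_sat − γ_w while the driving shear stress uses γ_sat:
FS = [c' + γ' z cos²β tanφ'] / [γ_sat z sinβ cosβ]
(For c' = 0 this reduces to FS = (γ'/γ_sat)·tanφ'/tanβ.)
γ' = 18.8 − 9.81 = 8.99 kN/m³
Numerator = 0.0 + 8.99·1.6·cos²20.9°·tan35.9° = 0.0 + 8.99·1.6·0.8727·0.7239 = 9.087 kPa
Denominator = 18.8·1.6·sin20.9°·cos20.9° = 18.8·1.6·0.3567·0.9342 = 10.025 kPa
FS = 9.087 / 10.025 = 0.906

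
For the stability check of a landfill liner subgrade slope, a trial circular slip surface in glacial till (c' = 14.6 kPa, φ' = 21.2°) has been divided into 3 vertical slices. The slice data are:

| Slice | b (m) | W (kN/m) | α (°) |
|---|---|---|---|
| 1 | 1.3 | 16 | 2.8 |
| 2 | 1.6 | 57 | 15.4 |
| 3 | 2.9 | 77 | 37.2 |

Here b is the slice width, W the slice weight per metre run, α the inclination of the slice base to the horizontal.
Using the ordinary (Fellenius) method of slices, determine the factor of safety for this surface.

Ordinary method of slices: FS = Σ[c'·Δl_i + (W_i cosα_i)·tanφ'] / Σ W_i sinα_i, with Δl_i = b_i / cosα_i.
Slice 1: Δl = 1.3/cos2.8° = 1.302 m; N'_1 = 16·cos2.8° = 16.0; c'Δl = 19.00; W sinα = 0.8
Slice 2: Δl = 1.6/cos15.4° = 1.660 m; N'_2 = 57·cos15.4° = 55.0; c'Δl = 24.23; W sinα = 15.1
Slice 3: Δl = 2.9/cos37.2° = 3.641 m; N'_3 = 77·cos37.2° = 61.3; c'Δl = 53.16; W sinα = 46.6
Σc'Δl = 96.4 kN/m; ΣN' = 132.3 kN/m; ΣW sinα = 62.5 kN/m
Resisting = 96.4 + 132.3·tan21.2° = 96.4 + 51.3 = 147.7 kN/m
FS = 147.7 / 62.5 = 2.364

FS = 2.36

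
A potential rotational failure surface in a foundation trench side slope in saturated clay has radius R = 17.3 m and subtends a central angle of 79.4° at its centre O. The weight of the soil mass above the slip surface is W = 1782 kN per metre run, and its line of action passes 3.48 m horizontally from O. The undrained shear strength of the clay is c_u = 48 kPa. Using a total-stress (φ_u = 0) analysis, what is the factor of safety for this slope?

FS = 3.21

Taking moments about the centre O, the resisting moment is provided by the undrained shear strength acting along the arc:
Arc length L_a = R·θ = 17.3·(79.4°·π/180) = 17.3·1.3858 = 23.97 m
M_R = c_u·L_a·R = 48·23.97·17.3 = 19908.2 kN·m/m
M_D = W·d = 1782·3.48 = 6201.4 kN·m/m
FS = M_R / M_D = 19908.2 / 6201.4 = 3.210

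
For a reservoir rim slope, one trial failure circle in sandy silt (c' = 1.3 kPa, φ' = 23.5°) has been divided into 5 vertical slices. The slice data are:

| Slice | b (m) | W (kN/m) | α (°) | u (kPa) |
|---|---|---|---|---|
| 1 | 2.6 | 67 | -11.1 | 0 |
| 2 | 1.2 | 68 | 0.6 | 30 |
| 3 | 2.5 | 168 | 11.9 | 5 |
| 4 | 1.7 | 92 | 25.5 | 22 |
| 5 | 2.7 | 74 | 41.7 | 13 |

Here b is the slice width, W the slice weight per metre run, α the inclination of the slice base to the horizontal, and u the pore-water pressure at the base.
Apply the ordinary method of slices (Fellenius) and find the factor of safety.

FS = 1.31

Ordinary method of slices: FS = Σ[c'·Δl_i + (W_i cosα_i − u_i·Δl_i)·tanφ'] / Σ W_i sinα_i, with Δl_i = b_i / cosα_i.
Slice 1: Δl = 2.6/cos(-11.1°) = 2.650 m; N'_1 = 67·cos(-11.1°) − 0·2.650 = 65.7; c'Δl = 3.44; W sinα = -12.9
Slice 2: Δl = 1.2/cos0.6° = 1.200 m; N'_2 = 68·cos0.6° − 30·1.200 = 32.0; c'Δl = 1.56; W sinα = 0.7
Slice 3: Δl = 2.5/cos11.9° = 2.555 m; N'_3 = 168·cos11.9° − 5·2.555 = 151.6; c'Δl = 3.32; W sinα = 34.6
Slice 4: Δl = 1.7/cos25.5° = 1.883 m; N'_4 = 92·cos25.5° − 22·1.883 = 41.6; c'Δl = 2.45; W sinα = 39.6
Slice 5: Δl = 2.7/cos41.7° = 3.616 m; N'_5 = 74·cos41.7° − 13·3.616 = 8.2; c'Δl = 4.70; W sinα = 49.2
Σc'Δl = 15.5 kN/m; ΣN' = 299.2 kN/m; ΣW sinα = 111.3 kN/m
Resisting = 15.5 + 299.2·tan23.5° = 15.5 + 130.1 = 145.6 kN/m
FS = 145.6 / 111.3 = 1.308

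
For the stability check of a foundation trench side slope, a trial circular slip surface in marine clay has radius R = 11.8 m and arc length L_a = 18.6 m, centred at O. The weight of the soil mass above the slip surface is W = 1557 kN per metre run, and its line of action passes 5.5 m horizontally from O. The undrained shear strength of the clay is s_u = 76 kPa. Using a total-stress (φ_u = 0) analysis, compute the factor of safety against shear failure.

FS = 1.95

Taking moments about the centre O, the resisting moment is provided by the undrained shear strength acting along the arc:
M_R = s_u·L_a·R = 76·18.60·11.8 = 16680.5 kN·m/m
M_D = W·d = 1557·5.5 = 8563.5 kN·m/m
FS = M_R / M_D = 16680.5 / 8563.5 = 1.948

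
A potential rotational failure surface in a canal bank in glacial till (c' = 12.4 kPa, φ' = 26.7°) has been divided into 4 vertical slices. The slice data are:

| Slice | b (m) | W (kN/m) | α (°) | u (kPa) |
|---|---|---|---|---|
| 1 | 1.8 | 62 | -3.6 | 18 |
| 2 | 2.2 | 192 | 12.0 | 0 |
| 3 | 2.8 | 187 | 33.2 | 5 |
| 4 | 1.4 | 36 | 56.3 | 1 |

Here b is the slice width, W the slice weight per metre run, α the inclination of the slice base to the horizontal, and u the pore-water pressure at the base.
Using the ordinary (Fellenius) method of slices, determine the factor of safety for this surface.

Ordinary method of slices: FS = Σ[c'·Δl_i + (W_i cosα_i − u_i·Δl_i)·tanφ'] / Σ W_i sinα_i, with Δl_i = b_i / cosα_i.
Slice 1: Δl = 1.8/cos(-3.6°) = 1.804 m; N'_1 = 62·cos(-3.6°) − 18·1.804 = 29.4; c'Δl = 22.36; W sinα = -3.9
Slice 2: Δl = 2.2/cos12.0° = 2.249 m; N'_2 = 192·cos12.0° − 0·2.249 = 187.8; c'Δl = 27.89; W sinα = 39.9
Slice 3: Δl = 2.8/cos33.2° = 3.346 m; N'_3 = 187·cos33.2° − 5·3.346 = 139.7; c'Δl = 41.49; W sinα = 102.4
Slice 4: Δl = 1.4/cos56.3° = 2.523 m; N'_4 = 36·cos56.3° − 1·2.523 = 17.5; c'Δl = 31.29; W sinα = 30.0
Σc'Δl = 123.0 kN/m; ΣN' = 374.4 kN/m; ΣW sinα = 168.4 kN/m
Resisting = 123.0 + 374.4·tan26.7° = 123.0 + 188.3 = 311.3 kN/m
FS = 311.3 / 168.4 = 1.849

FS = 1.85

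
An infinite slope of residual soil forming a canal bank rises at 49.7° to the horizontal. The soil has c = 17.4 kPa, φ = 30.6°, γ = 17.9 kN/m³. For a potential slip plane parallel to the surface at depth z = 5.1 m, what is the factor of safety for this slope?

For an infinite slope with a slip plane parallel to the surface (no pore pressure): FS = [c + γz cos²β tanφ] / [γz sinβ cosβ].
γz = 17.9·5.1 = 91.29 kN/m²
Numerator = 17.4 + 91.29·cos²49.7°·tan30.6° = 17.4 + 91.29·0.4183·0.5914 = 39.985 kPa
Denominator = 91.29·sin49.7°·cos49.7° = 91.29·0.7627·0.6468 = 45.032 kPa
FS = 39.985 / 45.032 = 0.888

FS = 0.89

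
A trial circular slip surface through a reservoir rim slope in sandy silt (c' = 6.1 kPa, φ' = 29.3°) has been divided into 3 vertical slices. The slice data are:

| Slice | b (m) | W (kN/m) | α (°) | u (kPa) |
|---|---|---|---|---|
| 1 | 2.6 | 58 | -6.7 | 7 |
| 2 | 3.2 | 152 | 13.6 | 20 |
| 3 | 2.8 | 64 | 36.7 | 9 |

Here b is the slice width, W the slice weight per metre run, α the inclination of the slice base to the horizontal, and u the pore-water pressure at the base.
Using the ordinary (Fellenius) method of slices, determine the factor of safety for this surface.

Ordinary method of slices: FS = Σ[c'·Δl_i + (W_i cosα_i − u_i·Δl_i)·tanφ'] / Σ W_i sinα_i, with Δl_i = b_i / cosα_i.
Slice 1: Δl = 2.6/cos(-6.7°) = 2.618 m; N'_1 = 58·cos(-6.7°) − 7·2.618 = 39.3; c'Δl = 15.97; W sinα = -6.8
Slice 2: Δl = 3.2/cos13.6° = 3.292 m; N'_2 = 152·cos13.6° − 20·3.292 = 81.9; c'Δl = 20.08; W sinα = 35.7
Slice 3: Δl = 2.8/cos36.7° = 3.492 m; N'_3 = 64·cos36.7° − 9·3.492 = 19.9; c'Δl = 21.30; W sinα = 38.2
Σc'Δl = 57.4 kN/m; ΣN' = 141.1 kN/m; ΣW sinα = 67.2 kN/m
Resisting = 57.4 + 141.1·tan29.3° = 57.4 + 79.2 = 136.5 kN/m
FS = 136.5 / 67.2 = 2.031

FS = 2.03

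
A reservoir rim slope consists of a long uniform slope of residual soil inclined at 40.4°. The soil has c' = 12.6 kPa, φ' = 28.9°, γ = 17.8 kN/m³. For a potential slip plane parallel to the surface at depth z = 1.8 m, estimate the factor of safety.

FS = 1.45

For an infinite slope with a slip plane parallel to the surface (no pore pressure): FS = [c' + γz cos²β tanφ'] / [γz sinβ cosβ].
γz = 17.8·1.8 = 32.04 kN/m²
Numerator = 12.6 + 32.04·cos²40.4°·tan28.9° = 12.6 + 32.04·0.5799·0.5520 = 22.857 kPa
Denominator = 32.04·sin40.4°·cos40.4° = 32.04·0.6481·0.7615 = 15.814 kPa
FS = 22.857 / 15.814 = 1.445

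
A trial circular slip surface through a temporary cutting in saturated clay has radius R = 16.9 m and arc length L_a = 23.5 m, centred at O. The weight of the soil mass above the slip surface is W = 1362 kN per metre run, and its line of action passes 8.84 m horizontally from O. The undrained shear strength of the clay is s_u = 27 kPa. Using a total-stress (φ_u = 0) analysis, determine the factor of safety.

Taking moments about the centre O, the resisting moment is provided by the undrained shear strength acting along the arc:
M_R = s_u·L_a·R = 27·23.50·16.9 = 10723.0 kN·m/m
M_D = W·d = 1362·8.84 = 12040.1 kN·m/m
FS = M_R / M_D = 10723.0 / 12040.1 = 0.891

FS = 0.89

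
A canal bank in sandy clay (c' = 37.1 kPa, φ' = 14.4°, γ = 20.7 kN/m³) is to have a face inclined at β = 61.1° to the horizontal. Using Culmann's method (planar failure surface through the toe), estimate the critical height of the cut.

H_c = 19.35 m

Culmann's analysis gives the critical failure plane at α_cr = (β + φ')/2 = (61.1 + 14.4)/2 = 37.8°, and the critical height
H_c = (4c'/γ) · sinβ cosφ' / [1 − cos(β − φ')]
    = (4·37.1/20.7) · sin61.1°·cos14.4° / [1 − cos(46.7°)]
    = 7.169 · 0.8755·0.9686 / [1 − 0.6858]
    = 7.169 · 0.8480 / 0.3142
    = 19.35 m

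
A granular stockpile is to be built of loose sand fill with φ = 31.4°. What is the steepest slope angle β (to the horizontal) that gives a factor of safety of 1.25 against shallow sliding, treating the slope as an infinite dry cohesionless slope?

For an infinite dry cohesionless slope FS = tanφ/tanβ, so tanβ = tanφ / FS.
tanβ = tan31.4° / 1.25 = 0.6104 / 1.25 = 0.4883
β = arctan(0.4883) = 26.03°

β = 26.0°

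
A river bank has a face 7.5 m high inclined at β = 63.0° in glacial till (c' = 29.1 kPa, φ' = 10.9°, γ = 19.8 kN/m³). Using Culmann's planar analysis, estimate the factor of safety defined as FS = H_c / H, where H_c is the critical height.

H_c = (4c'/γ) · sinβ cosφ' / [1 − cos(β − φ')]
    = (4·29.1/19.8) · sin63.0°·cos10.9° / [1 − cos52.1°]
    = 5.879 · 0.8749 / 0.3857 = 13.34 m
FS = H_c / H = 13.34 / 7.5 = 1.778

FS = 1.78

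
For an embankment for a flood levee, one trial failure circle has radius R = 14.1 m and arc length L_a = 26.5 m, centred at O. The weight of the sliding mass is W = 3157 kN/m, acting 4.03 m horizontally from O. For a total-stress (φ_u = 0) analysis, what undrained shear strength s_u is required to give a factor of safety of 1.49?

FS = s_u·L_a·R / (W·d), so s_u = FS·W·d / (L_a·R).
s_u = 1.49·3157·4.03 / (26.50·14.1) = 18956.8 / 373.65 = 50.73 kPa

s_u = 50.7 kPa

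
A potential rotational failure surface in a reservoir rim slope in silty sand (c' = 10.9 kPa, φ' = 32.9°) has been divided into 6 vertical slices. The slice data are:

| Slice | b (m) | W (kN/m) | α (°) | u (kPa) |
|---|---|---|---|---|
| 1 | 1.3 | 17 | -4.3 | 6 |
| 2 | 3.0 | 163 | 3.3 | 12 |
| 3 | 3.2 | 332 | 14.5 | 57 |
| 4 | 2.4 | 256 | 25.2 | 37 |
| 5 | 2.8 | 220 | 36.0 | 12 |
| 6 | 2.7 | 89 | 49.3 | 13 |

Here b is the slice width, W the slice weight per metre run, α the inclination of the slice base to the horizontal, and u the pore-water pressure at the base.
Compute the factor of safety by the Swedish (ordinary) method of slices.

Ordinary method of slices: FS = Σ[c'·Δl_i + (W_i cosα_i − u_i·Δl_i)·tanφ'] / Σ W_i sinα_i, with Δl_i = b_i / cosα_i.
Slice 1: Δl = 1.3/cos(-4.3°) = 1.304 m; N'_1 = 17·cos(-4.3°) − 6·1.304 = 9.1; c'Δl = 14.21; W sinα = -1.3
Slice 2: Δl = 3.0/cos3.3° = 3.005 m; N'_2 = 163·cos3.3° − 12·3.005 = 126.7; c'Δl = 32.75; W sinα = 9.4
Slice 3: Δl = 3.2/cos14.5° = 3.305 m; N'_3 = 332·cos14.5° − 57·3.305 = 133.0; c'Δl = 36.03; W sinα = 83.1
Slice 4: Δl = 2.4/cos25.2° = 2.652 m; N'_4 = 256·cos25.2° − 37·2.652 = 133.5; c'Δl = 28.91; W sinα = 109.0
Slice 5: Δl = 2.8/cos36.0° = 3.461 m; N'_5 = 220·cos36.0° − 12·3.461 = 136.5; c'Δl = 37.72; W sinα = 129.3
Slice 6: Δl = 2.7/cos49.3° = 4.140 m; N'_6 = 89·cos49.3° − 13·4.140 = 4.2; c'Δl = 45.13; W sinα = 67.5
Σc'Δl = 194.8 kN/m; ΣN' = 543.0 kN/m; ΣW sinα = 397.0 kN/m
Resisting = 194.8 + 543.0·tan32.9° = 194.8 + 351.3 = 546.0 kN/m
FS = 546.0 / 397.0 = 1.375

FS = 1.38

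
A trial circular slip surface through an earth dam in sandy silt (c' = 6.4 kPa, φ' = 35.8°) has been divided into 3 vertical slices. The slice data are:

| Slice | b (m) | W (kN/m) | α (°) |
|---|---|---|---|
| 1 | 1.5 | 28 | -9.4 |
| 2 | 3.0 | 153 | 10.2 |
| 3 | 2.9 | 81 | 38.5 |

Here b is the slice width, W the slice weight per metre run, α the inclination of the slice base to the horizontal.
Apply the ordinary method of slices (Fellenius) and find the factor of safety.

FS = 3.11

Ordinary method of slices: FS = Σ[c'·Δl_i + (W_i cosα_i)·tanφ'] / Σ W_i sinα_i, with Δl_i = b_i / cosα_i.
Slice 1: Δl = 1.5/cos(-9.4°) = 1.520 m; N'_1 = 28·cos(-9.4°) = 27.6; c'Δl = 9.73; W sinα = -4.6
Slice 2: Δl = 3.0/cos10.2° = 3.048 m; N'_2 = 153·cos10.2° = 150.6; c'Δl = 19.51; W sinα = 27.1
Slice 3: Δl = 2.9/cos38.5° = 3.706 m; N'_3 = 81·cos38.5° = 63.4; c'Δl = 23.72; W sinα = 50.4
Σc'Δl = 53.0 kN/m; ΣN' = 241.6 kN/m; ΣW sinα = 72.9 kN/m
Resisting = 53.0 + 241.6·tan35.8° = 53.0 + 174.2 = 227.2 kN/m
FS = 227.2 / 72.9 = 3.115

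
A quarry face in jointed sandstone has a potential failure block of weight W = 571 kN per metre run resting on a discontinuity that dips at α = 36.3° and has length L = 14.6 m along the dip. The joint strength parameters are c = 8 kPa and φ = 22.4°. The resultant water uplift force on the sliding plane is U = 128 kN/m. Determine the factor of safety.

Resolving the block weight along and normal to the plane and applying the Mohr–Coulomb strength on the joint:
N' = W cosα − U = 571·cos36.3° − 128 = 332.2 kN/m
Driving force T = W sinα = 571·sin36.3° = 338.0 kN/m
Resisting force R = c·L + N'·tanφ = 8·14.6 + 332.2·tan22.4° = 116.8 + 136.9 = 253.7 kN/m
FS = R / T = 253.7 / 338.0 = 0.751

FS = 0.75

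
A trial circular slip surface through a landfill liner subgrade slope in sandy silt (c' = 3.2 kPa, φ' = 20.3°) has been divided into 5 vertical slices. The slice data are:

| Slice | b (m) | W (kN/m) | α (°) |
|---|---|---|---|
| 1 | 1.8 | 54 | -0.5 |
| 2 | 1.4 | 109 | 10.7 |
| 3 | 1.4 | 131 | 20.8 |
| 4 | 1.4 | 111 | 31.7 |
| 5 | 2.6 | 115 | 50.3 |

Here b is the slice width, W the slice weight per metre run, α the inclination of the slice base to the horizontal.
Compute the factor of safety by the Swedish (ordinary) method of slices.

Ordinary method of slices: FS = Σ[c'·Δl_i + (W_i cosα_i)·tanφ'] / Σ W_i sinα_i, with Δl_i = b_i / cosα_i.
Slice 1: Δl = 1.8/cos(-0.5°) = 1.800 m; N'_1 = 54·cos(-0.5°) = 54.0; c'Δl = 5.76; W sinα = -0.5
Slice 2: Δl = 1.4/cos10.7° = 1.425 m; N'_2 = 109·cos10.7° = 107.1; c'Δl = 4.56; W sinα = 20.2
Slice 3: Δl = 1.4/cos20.8° = 1.498 m; N'_3 = 131·cos20.8° = 122.5; c'Δl = 4.79; W sinα = 46.5
Slice 4: Δl = 1.4/cos31.7° = 1.645 m; N'_4 = 111·cos31.7° = 94.4; c'Δl = 5.27; W sinα = 58.3
Slice 5: Δl = 2.6/cos50.3° = 4.070 m; N'_5 = 115·cos50.3° = 73.5; c'Δl = 13.03; W sinα = 88.5
Σc'Δl = 33.4 kN/m; ΣN' = 451.5 kN/m; ΣW sinα = 213.1 kN/m
Resisting = 33.4 + 451.5·tan20.3° = 33.4 + 167.0 = 200.4 kN/m
FS = 200.4 / 213.1 = 0.940

FS = 0.94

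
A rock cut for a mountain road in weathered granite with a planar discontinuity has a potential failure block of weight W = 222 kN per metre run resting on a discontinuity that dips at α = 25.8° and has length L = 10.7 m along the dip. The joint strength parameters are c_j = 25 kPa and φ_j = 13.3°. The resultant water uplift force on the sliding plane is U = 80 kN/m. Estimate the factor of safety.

FS = 3.06

Resolving the block weight along and normal to the plane and applying the Mohr–Coulomb strength on the joint:
N' = W cosα − U = 222·cos25.8° − 80 = 119.9 kN/m
Driving force T = W sinα = 222·sin25.8° = 96.6 kN/m
Resisting force R = c_j·L + N'·tanφ_j = 25·10.7 + 119.9·tan13.3° = 267.5 + 28.3 = 295.8 kN/m
FS = R / T = 295.8 / 96.6 = 3.062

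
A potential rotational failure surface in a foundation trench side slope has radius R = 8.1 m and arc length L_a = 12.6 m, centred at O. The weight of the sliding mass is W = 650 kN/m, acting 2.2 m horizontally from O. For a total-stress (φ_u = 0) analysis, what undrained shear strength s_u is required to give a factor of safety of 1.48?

s_u = 20.7 kPa

FS = s_u·L_a·R / (W·d), so s_u = FS·W·d / (L_a·R).
s_u = 1.48·650·2.2 / (12.60·8.1) = 2116.4 / 102.06 = 20.74 kPa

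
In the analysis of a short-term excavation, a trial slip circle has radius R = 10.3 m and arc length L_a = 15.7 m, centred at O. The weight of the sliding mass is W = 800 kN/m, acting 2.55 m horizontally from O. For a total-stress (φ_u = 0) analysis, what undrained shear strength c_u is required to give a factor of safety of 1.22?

c_u = 15.4 kPa

FS = c_u·L_a·R / (W·d), so c_u = FS·W·d / (L_a·R).
c_u = 1.22·800·2.55 / (15.70·10.3) = 2488.8 / 161.71 = 15.39 kPa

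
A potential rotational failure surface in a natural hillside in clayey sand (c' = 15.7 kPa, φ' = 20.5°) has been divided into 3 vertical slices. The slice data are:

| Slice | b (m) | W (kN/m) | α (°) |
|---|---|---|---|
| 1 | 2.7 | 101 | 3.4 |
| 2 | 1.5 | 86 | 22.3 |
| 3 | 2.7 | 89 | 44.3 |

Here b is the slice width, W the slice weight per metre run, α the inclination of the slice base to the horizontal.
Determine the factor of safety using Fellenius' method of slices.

FS = 2.17

Ordinary method of slices: FS = Σ[c'·Δl_i + (W_i cosα_i)·tanφ'] / Σ W_i sinα_i, with Δl_i = b_i / cosα_i.
Slice 1: Δl = 2.7/cos3.4° = 2.705 m; N'_1 = 101·cos3.4° = 100.8; c'Δl = 42.46; W sinα = 6.0
Slice 2: Δl = 1.5/cos22.3° = 1.621 m; N'_2 = 86·cos22.3° = 79.6; c'Δl = 25.45; W sinα = 32.6
Slice 3: Δl = 2.7/cos44.3° = 3.773 m; N'_3 = 89·cos44.3° = 63.7; c'Δl = 59.23; W sinα = 62.2
Σc'Δl = 127.1 kN/m; ΣN' = 244.1 kN/m; ΣW sinα = 100.8 kN/m
Resisting = 127.1 + 244.1·tan20.5° = 127.1 + 91.3 = 218.4 kN/m
FS = 218.4 / 100.8 = 2.167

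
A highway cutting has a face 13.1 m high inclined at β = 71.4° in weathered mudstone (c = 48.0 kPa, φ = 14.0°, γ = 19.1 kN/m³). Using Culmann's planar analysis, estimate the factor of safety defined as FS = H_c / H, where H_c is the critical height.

FS = 1.53

H_c = (4c/γ) · sinβ cosφ / [1 − cos(β − φ)]
    = (4·48.0/19.1) · sin71.4°·cos14.0° / [1 − cos57.4°]
    = 10.052 · 0.9196 / 0.4612 = 20.04 m
FS = H_c / H = 20.04 / 13.1 = 1.530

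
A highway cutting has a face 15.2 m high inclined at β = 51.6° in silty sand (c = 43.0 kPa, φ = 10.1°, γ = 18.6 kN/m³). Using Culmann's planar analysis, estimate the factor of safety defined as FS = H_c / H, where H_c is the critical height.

FS = 1.87

H_c = (4c/γ) · sinβ cosφ / [1 − cos(β − φ)]
    = (4·43.0/18.6) · sin51.6°·cos10.1° / [1 − cos41.5°]
    = 9.247 · 0.7715 / 0.2510 = 28.42 m
FS = H_c / H = 28.42 / 15.2 = 1.870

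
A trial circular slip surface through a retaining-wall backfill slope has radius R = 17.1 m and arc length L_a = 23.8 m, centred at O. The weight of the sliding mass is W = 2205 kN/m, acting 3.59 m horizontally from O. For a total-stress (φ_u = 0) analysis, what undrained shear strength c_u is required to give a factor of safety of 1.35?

FS = c_u·L_a·R / (W·d), so c_u = FS·W·d / (L_a·R).
c_u = 1.35·2205·3.59 / (23.80·17.1) = 10686.5 / 406.98 = 26.26 kPa

c_u = 26.3 kPa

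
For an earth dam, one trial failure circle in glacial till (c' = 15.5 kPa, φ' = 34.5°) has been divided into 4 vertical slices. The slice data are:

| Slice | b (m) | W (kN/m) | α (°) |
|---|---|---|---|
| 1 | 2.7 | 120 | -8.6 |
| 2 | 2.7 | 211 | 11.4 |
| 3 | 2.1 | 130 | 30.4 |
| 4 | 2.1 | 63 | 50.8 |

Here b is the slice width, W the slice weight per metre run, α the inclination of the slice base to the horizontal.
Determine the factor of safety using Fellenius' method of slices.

FS = 3.63

Ordinary method of slices: FS = Σ[c'·Δl_i + (W_i cosα_i)·tanφ'] / Σ W_i sinα_i, with Δl_i = b_i / cosα_i.
Slice 1: Δl = 2.7/cos(-8.6°) = 2.731 m; N'_1 = 120·cos(-8.6°) = 118.7; c'Δl = 42.33; W sinα = -17.9
Slice 2: Δl = 2.7/cos11.4° = 2.754 m; N'_2 = 211·cos11.4° = 206.8; c'Δl = 42.69; W sinα = 41.7
Slice 3: Δl = 2.1/cos30.4° = 2.435 m; N'_3 = 130·cos30.4° = 112.1; c'Δl = 37.74; W sinα = 65.8
Slice 4: Δl = 2.1/cos50.8° = 3.323 m; N'_4 = 63·cos50.8° = 39.8; c'Δl = 51.50; W sinα = 48.8
Σc'Δl = 174.3 kN/m; ΣN' = 477.4 kN/m; ΣW sinα = 138.4 kN/m
Resisting = 174.3 + 477.4·tan34.5° = 174.3 + 328.1 = 502.4 kN/m
FS = 502.4 / 138.4 = 3.631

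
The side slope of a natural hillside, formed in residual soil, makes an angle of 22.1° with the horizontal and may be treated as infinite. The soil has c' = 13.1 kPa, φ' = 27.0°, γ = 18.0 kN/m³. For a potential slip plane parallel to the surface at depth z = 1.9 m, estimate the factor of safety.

FS = 2.35

For an infinite slope with a slip plane parallel to the surface (no pore pressure): FS = [c' + γz cos²β tanφ'] / [γz sinβ cosβ].
γz = 18.0·1.9 = 34.20 kN/m²
Numerator = 13.1 + 34.20·cos²22.1°·tan27.0° = 13.1 + 34.20·0.8585·0.5095 = 28.059 kPa
Denominator = 34.20·sin22.1°·cos22.1° = 34.20·0.3762·0.9265 = 11.922 kPa
FS = 28.059 / 11.922 = 2.354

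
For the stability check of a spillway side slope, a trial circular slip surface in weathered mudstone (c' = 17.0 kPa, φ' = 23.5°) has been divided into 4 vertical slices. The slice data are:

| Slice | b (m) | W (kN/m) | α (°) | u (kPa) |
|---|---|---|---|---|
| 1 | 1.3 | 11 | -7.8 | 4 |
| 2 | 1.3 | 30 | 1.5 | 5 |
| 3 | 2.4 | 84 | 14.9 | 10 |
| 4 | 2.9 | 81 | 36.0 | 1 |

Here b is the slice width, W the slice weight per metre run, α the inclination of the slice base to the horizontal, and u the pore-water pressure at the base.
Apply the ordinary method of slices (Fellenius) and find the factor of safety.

Ordinary method of slices: FS = Σ[c'·Δl_i + (W_i cosα_i − u_i·Δl_i)·tanφ'] / Σ W_i sinα_i, with Δl_i = b_i / cosα_i.
Slice 1: Δl = 1.3/cos(-7.8°) = 1.312 m; N'_1 = 11·cos(-7.8°) − 4·1.312 = 5.6; c'Δl = 22.31; W sinα = -1.5
Slice 2: Δl = 1.3/cos1.5° = 1.300 m; N'_2 = 30·cos1.5° − 5·1.300 = 23.5; c'Δl = 22.11; W sinα = 0.8
Slice 3: Δl = 2.4/cos14.9° = 2.484 m; N'_3 = 84·cos14.9° − 10·2.484 = 56.3; c'Δl = 42.22; W sinα = 21.6
Slice 4: Δl = 2.9/cos36.0° = 3.585 m; N'_4 = 81·cos36.0° − 1·3.585 = 61.9; c'Δl = 60.94; W sinα = 47.6
Σc'Δl = 147.6 kN/m; ΣN' = 147.4 kN/m; ΣW sinα = 68.5 kN/m
Resisting = 147.6 + 147.4·tan23.5° = 147.6 + 64.1 = 211.7 kN/m
FS = 211.7 / 68.5 = 3.090

FS = 3.09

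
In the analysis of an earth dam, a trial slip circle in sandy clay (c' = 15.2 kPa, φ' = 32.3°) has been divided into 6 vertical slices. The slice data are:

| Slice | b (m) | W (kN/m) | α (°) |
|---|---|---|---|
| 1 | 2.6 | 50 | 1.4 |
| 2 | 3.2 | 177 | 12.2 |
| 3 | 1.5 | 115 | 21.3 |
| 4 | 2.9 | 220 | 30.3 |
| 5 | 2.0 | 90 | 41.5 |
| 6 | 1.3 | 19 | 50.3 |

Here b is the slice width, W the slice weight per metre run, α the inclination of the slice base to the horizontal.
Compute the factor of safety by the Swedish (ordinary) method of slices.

Ordinary method of slices: FS = Σ[c'·Δl_i + (W_i cosα_i)·tanφ'] / Σ W_i sinα_i, with Δl_i = b_i / cosα_i.
Slice 1: Δl = 2.6/cos1.4° = 2.601 m; N'_1 = 50·cos1.4° = 50.0; c'Δl = 39.53; W sinα = 1.2
Slice 2: Δl = 3.2/cos12.2° = 3.274 m; N'_2 = 177·cos12.2° = 173.0; c'Δl = 49.76; W sinα = 37.4
Slice 3: Δl = 1.5/cos21.3° = 1.610 m; N'_3 = 115·cos21.3° = 107.1; c'Δl = 24.47; W sinα = 41.8
Slice 4: Δl = 2.9/cos30.3° = 3.359 m; N'_4 = 220·cos30.3° = 189.9; c'Δl = 51.05; W sinα = 111.0
Slice 5: Δl = 2.0/cos41.5° = 2.670 m; N'_5 = 90·cos41.5° = 67.4; c'Δl = 40.59; W sinα = 59.6
Slice 6: Δl = 1.3/cos50.3° = 2.035 m; N'_6 = 19·cos50.3° = 12.1; c'Δl = 30.93; W sinα = 14.6
Σc'Δl = 236.3 kN/m; ΣN' = 599.6 kN/m; ΣW sinα = 265.7 kN/m
Resisting = 236.3 + 599.6·tan32.3° = 236.3 + 379.1 = 615.4 kN/m
FS = 615.4 / 265.7 = 2.317

FS = 2.32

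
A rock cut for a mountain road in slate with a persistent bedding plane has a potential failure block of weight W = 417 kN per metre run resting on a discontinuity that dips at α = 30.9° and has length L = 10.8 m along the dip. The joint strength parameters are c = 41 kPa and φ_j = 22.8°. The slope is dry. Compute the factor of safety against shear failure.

FS = 2.77

Resolving the block weight along and normal to the plane and applying the Mohr–Coulomb strength on the joint:
N' = W cosα = 417·cos30.9° = 357.8 kN/m
Driving force T = W sinα = 417·sin30.9° = 214.1 kN/m
Resisting force R = c·L + N'·tanφ_j = 41·10.8 + 357.8·tan22.8° = 442.8 + 150.4 = 593.2 kN/m
FS = R / T = 593.2 / 214.1 = 2.770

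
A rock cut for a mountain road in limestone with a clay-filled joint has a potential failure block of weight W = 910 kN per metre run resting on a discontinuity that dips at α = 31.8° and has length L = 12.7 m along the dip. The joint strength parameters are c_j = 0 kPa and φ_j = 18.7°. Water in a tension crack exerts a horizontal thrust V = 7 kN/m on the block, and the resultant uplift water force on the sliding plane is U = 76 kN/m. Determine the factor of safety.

Resolving the block weight along and normal to the plane and applying the Mohr–Coulomb strength on the joint:
N' = W cosα − U − V sinα = 910·cos31.8° − 76 − 7·sin31.8° = 693.7 kN/m
Driving force T = W sinα + V cosα = 910·sin31.8° + 7·cos31.8° = 485.5 kN/m
Resisting force R = c_j·L + N'·tanφ_j = 0·12.7 + 693.7·tan18.7° = 0.0 + 234.8 = 234.8 kN/m
FS = R / T = 234.8 / 485.5 = 0.484

FS = 0.48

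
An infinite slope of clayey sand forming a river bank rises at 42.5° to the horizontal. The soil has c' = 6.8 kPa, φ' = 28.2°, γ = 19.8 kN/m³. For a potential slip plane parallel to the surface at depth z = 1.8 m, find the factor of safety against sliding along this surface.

FS = 0.97

For an infinite slope with a slip plane parallel to the surface (no pore pressure): FS = [c' + γz cos²β tanφ'] / [γz sinβ cosβ].
γz = 19.8·1.8 = 35.64 kN/m²
Numerator = 6.8 + 35.64·cos²42.5°·tan28.2° = 6.8 + 35.64·0.5436·0.5362 = 17.188 kPa
Denominator = 35.64·sin42.5°·cos42.5° = 35.64·0.6756·0.7373 = 17.752 kPa
FS = 17.188 / 17.752 = 0.968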